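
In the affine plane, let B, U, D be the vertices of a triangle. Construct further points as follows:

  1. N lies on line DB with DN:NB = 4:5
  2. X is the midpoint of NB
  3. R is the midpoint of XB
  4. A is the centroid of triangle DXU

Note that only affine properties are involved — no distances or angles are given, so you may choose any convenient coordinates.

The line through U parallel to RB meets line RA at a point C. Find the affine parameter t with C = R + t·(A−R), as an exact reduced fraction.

Work in coordinates with B = (0, 0), U = (1, 0), D = (0, 1).
1. N lies on line DB with DN:NB = 4:5 ⇒ N = (0, 5/9)
2. X is the midpoint of NB ⇒ X = (0, 5/18)
3. R is the midpoint of XB ⇒ R = (0, 5/36)
4. A is the centroid of triangle DXU ⇒ A = (1/3, 23/54)
through U parallel to RB: direction (0, -5/36); meets RA at C = (1, 1)
C = R + t·(A−R) with t = 3

t = 3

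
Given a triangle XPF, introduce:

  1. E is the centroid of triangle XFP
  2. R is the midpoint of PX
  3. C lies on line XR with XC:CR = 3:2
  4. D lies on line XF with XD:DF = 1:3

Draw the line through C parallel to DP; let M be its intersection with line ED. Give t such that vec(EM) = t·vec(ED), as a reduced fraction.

Assign X = (0, 0), P = (1, 0), F = (0, 1) — the answer is frame-independent, so this choice is without loss of generality.
1. E is the centroid of triangle XFP ⇒ E = (1/3, 1/3)
2. R is the midpoint of PX ⇒ R = (1/2, 0)
3. C lies on line XR with XC:CR = 3:2 ⇒ C = (3/10, 0)
4. D lies on line XF with XD:DF = 1:3 ⇒ D = (0, 1/4)
through C parallel to DP: direction (1, -1/4); meets ED at M = (-7/20, 13/80)
M = E + t·(D−E) with t = 41/20

t = 41/20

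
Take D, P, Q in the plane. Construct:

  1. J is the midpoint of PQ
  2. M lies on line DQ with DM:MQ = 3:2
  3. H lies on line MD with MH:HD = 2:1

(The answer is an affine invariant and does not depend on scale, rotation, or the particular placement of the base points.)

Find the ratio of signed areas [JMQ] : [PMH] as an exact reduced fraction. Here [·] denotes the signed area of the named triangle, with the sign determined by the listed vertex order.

Assign D = (0, 0), P = (1, 0), Q = (0, 1) — the answer is frame-independent, so this choice is without loss of generality.
1. J is the midpoint of PQ ⇒ J = (1/2, 1/2)
2. M lies on line DQ with DM:MQ = 3:2 ⇒ M = (0, 3/5)
3. H lies on line MD with MH:HD = 2:1 ⇒ H = (0, 1/5)
2·[JMQ] = -1/5, 2·[PMH] = 2/5
[JMQ]:[PMH] = -1/5:2/5 = -1/2

[JMQ]:[PMH] = -1/2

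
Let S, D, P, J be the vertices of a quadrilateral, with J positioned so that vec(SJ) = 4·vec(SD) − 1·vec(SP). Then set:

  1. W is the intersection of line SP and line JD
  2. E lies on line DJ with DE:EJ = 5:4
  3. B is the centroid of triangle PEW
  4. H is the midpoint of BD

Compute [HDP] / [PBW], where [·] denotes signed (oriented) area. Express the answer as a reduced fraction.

[HDP]:[PBW] = 1/8

Assign S = (0, 0), D = (1, 0), P = (0, 1), J = (4, -1) — the answer is frame-independent, so this choice is without loss of generality.
1. W is the intersection of line SP and line JD ⇒ W = (0, 1/3)
2. E lies on line DJ with DE:EJ = 5:4 ⇒ E = (8/3, -5/9)
3. B is the centroid of triangle PEW ⇒ B = (8/9, 7/27)
4. H is the midpoint of BD ⇒ H = (17/18, 7/54)
2·[HDP] = -2/27, 2·[PBW] = -16/27
[HDP]:[PBW] = -2/27:-16/27 = 1/8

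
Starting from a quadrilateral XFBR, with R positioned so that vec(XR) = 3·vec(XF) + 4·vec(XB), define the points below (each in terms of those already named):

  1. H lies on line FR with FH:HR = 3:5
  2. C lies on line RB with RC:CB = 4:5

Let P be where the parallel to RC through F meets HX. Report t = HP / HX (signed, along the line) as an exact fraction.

Choose coordinates X = (0, 0), F = (1, 0), B = (0, 1), R = (3, 4).
1. H lies on line FR with FH:HR = 3:5 ⇒ H = (7/4, 3/2)
2. C lies on line RB with RC:CB = 4:5 ⇒ C = (5/3, 8/3)
through F parallel to RC: direction (-4/3, -4/3); meets HX at P = (7, 6)
P = H + t·(X−H) with t = -3

t = -3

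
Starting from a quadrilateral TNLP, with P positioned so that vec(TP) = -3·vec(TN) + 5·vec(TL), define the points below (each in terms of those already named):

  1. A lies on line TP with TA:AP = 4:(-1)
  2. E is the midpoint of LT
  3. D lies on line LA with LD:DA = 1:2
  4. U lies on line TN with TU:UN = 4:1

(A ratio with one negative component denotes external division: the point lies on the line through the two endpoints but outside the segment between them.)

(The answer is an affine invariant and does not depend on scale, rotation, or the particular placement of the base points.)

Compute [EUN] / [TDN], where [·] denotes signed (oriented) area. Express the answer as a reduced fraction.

Choose coordinates T = (0, 0), N = (1, 0), L = (0, 1), P = (-3, 5).
1. A lies on line TP with TA:AP = 4:(-1) ⇒ A = (-4, 20/3)
2. E is the midpoint of LT ⇒ E = (0, 1/2)
3. D lies on line LA with LD:DA = 1:2 ⇒ D = (-4/3, 26/9)
4. U lies on line TN with TU:UN = 4:1 ⇒ U = (4/5, 0)
2·[EUN] = 1/10, 2·[TDN] = -26/9
[EUN]:[TDN] = 1/10:-26/9 = -9/260

[EUN]:[TDN] = -9/260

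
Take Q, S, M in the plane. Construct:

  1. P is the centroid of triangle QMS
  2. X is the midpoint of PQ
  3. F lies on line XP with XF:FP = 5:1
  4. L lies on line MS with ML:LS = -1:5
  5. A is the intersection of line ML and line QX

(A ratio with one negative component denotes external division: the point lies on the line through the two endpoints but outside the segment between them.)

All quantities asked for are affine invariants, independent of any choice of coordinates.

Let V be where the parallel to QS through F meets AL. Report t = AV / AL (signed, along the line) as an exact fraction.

t = -7/27

Assign Q = (0, 0), S = (1, 0), M = (0, 1) — the answer is frame-independent, so this choice is without loss of generality.
1. P is the centroid of triangle QMS ⇒ P = (1/3, 1/3)
2. X is the midpoint of PQ ⇒ X = (1/6, 1/6)
3. F lies on line XP with XF:FP = 5:1 ⇒ F = (11/36, 11/36)
4. L lies on line MS with ML:LS = -1:5 ⇒ L = (-1/4, 5/4)
5. A is the intersection of line ML and line QX ⇒ A = (1/2, 1/2)
through F parallel to QS: direction (1, 0); meets AL at V = (25/36, 11/36)
V = A + t·(L−A) with t = -7/27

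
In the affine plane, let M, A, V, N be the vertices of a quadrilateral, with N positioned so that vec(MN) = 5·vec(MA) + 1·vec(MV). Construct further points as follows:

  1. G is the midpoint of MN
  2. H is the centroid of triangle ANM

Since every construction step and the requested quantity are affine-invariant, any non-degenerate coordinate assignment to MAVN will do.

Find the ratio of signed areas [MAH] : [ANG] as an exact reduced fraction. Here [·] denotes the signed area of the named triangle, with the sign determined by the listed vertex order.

[MAH]:[ANG] = 2/3

Choose coordinates M = (0, 0), A = (1, 0), V = (0, 1), N = (5, 1).
1. G is the midpoint of MN ⇒ G = (5/2, 1/2)
2. H is the centroid of triangle ANM ⇒ H = (2, 1/3)
2·[MAH] = 1/3, 2·[ANG] = 1/2
[MAH]:[ANG] = 1/3:1/2 = 2/3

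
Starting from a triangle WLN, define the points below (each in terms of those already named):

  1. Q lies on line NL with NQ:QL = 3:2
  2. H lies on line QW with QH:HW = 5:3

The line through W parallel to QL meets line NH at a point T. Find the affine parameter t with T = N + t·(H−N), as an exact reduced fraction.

Set W = (0, 0), L = (1, 0), N = (0, 1); any affine frame gives the same invariant.
1. Q lies on line NL with NQ:QL = 3:2 ⇒ Q = (3/5, 2/5)
2. H lies on line QW with QH:HW = 5:3 ⇒ H = (9/40, 3/20)
through W parallel to QL: direction (2/5, -2/5); meets NH at T = (9/25, -9/25)
T = N + t·(H−N) with t = 8/5

t = 8/5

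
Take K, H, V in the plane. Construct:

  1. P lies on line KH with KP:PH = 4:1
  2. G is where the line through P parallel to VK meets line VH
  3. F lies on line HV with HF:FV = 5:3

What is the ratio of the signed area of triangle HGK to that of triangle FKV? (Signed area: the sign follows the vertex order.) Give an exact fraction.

[HGK]:[FKV] = -8/15

Set K = (0, 0), H = (1, 0), V = (0, 1); any affine frame gives the same invariant.
1. P lies on line KH with KP:PH = 4:1 ⇒ P = (4/5, 0)
2. G is where the line through P parallel to VK meets line VH ⇒ G = (4/5, 1/5)
3. F lies on line HV with HF:FV = 5:3 ⇒ F = (3/8, 5/8)
2·[HGK] = 1/5, 2·[FKV] = -3/8
[HGK]:[FKV] = 1/5:-3/8 = -8/15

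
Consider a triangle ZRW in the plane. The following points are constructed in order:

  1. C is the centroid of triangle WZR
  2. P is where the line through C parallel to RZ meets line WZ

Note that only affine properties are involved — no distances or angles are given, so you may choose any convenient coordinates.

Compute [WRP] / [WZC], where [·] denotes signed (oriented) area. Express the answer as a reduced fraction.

[WRP]:[WZC] = -2

Work in coordinates with Z = (0, 0), R = (1, 0), W = (0, 1).
1. C is the centroid of triangle WZR ⇒ C = (1/3, 1/3)
2. P is where the line through C parallel to RZ meets line WZ ⇒ P = (0, 1/3)
2·[WRP] = -2/3, 2·[WZC] = 1/3
[WRP]:[WZC] = -2/3:1/3 = -2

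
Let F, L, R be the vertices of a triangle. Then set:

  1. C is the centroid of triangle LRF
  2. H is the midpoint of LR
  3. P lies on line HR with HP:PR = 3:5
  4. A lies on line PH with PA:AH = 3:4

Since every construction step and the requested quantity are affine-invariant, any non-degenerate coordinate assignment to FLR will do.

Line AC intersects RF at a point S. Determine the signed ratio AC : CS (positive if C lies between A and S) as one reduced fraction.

Set F = (0, 0), L = (1, 0), R = (0, 1); any affine frame gives the same invariant.
1. C is the centroid of triangle LRF ⇒ C = (1/3, 1/3)
2. H is the midpoint of LR ⇒ H = (1/2, 1/2)
3. P lies on line HR with HP:PR = 3:5 ⇒ P = (5/16, 11/16)
4. A lies on line PH with PA:AH = 3:4 ⇒ A = (11/28, 17/28)
line AC meets RF at S = (0, -6/5)
C = A + t·(S−A) with t = 5/33, so AC:CS = 5/33:28/33

AC:CS = 5/28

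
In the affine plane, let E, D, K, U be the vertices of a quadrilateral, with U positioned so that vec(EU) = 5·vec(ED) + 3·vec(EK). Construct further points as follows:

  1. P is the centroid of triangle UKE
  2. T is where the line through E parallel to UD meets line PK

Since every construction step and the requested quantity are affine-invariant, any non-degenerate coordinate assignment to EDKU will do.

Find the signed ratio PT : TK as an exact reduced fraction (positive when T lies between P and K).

Work in coordinates with E = (0, 0), D = (1, 0), K = (0, 1), U = (5, 3).
1. P is the centroid of triangle UKE ⇒ P = (5/3, 4/3)
2. T is where the line through E parallel to UD meets line PK ⇒ T = (20/11, 15/11)
T = P + t·(K−P) with t = -1/11, so PT:TK = t:(1−t) = -1/11:12/11

PT:TK = -1/12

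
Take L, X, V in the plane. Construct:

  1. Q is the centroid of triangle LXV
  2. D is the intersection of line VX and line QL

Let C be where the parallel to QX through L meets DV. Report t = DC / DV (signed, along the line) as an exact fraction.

t = -3

Choose coordinates L = (0, 0), X = (1, 0), V = (0, 1).
1. Q is the centroid of triangle LXV ⇒ Q = (1/3, 1/3)
2. D is the intersection of line VX and line QL ⇒ D = (1/2, 1/2)
through L parallel to QX: direction (2/3, -1/3); meets DV at C = (2, -1)
C = D + t·(V−D) with t = -3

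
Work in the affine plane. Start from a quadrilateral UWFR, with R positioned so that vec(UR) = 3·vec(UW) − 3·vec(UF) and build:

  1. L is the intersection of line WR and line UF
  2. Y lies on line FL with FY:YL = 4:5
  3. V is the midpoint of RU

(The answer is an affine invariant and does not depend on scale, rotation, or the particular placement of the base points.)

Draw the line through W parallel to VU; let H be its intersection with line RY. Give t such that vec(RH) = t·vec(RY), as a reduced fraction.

Choose coordinates U = (0, 0), W = (1, 0), F = (0, 1), R = (3, -3).
1. L is the intersection of line WR and line UF ⇒ L = (0, 3/2)
2. Y lies on line FL with FY:YL = 4:5 ⇒ Y = (0, 11/9)
3. V is the midpoint of RU ⇒ V = (3/2, -3/2)
through W parallel to VU: direction (-3/2, 3/2); meets RY at H = (6/11, 5/11)
H = R + t·(Y−R) with t = 9/11

t = 9/11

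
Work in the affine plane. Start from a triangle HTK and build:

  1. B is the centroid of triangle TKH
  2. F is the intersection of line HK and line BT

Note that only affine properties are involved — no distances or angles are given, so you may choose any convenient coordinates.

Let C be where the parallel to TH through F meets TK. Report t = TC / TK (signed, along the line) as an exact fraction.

Assign H = (0, 0), T = (1, 0), K = (0, 1) — the answer is frame-independent, so this choice is without loss of generality.
1. B is the centroid of triangle TKH ⇒ B = (1/3, 1/3)
2. F is the intersection of line HK and line BT ⇒ F = (0, 1/2)
through F parallel to TH: direction (-1, 0); meets TK at C = (1/2, 1/2)
C = T + t·(K−T) with t = 1/2

t = 1/2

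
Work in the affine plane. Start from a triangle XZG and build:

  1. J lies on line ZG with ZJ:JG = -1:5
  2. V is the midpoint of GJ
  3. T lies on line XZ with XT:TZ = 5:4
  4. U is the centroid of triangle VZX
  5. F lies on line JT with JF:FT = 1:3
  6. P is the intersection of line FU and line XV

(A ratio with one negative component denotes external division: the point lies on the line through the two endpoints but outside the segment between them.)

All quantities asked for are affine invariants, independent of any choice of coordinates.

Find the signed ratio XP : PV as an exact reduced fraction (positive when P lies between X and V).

XP:PV = 34/23

Choose coordinates X = (0, 0), Z = (1, 0), G = (0, 1).
1. J lies on line ZG with ZJ:JG = -1:5 ⇒ J = (5/4, -1/4)
2. V is the midpoint of GJ ⇒ V = (5/8, 3/8)
3. T lies on line XZ with XT:TZ = 5:4 ⇒ T = (5/9, 0)
4. U is the centroid of triangle VZX ⇒ U = (13/24, 1/8)
5. F lies on line JT with JF:FT = 1:3 ⇒ F = (155/144, -3/16)
6. P is the intersection of line FU and line XV ⇒ P = (85/228, 17/76)
P = X + t·(V−X) with t = 34/57, so XP:PV = t:(1−t) = 34/57:23/57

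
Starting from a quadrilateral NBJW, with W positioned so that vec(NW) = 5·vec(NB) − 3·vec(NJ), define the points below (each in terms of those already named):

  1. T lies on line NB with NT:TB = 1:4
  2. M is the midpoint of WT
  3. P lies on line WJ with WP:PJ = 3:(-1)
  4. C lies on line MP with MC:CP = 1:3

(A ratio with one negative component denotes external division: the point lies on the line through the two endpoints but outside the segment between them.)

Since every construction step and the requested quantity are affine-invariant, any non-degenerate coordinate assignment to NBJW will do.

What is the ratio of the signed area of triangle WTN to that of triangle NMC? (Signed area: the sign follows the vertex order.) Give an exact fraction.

[WTN]:[NMC] = 16/27

Set N = (0, 0), B = (1, 0), J = (0, 1), W = (5, -3); any affine frame gives the same invariant.
1. T lies on line NB with NT:TB = 1:4 ⇒ T = (1/5, 0)
2. M is the midpoint of WT ⇒ M = (13/5, -3/2)
3. P lies on line WJ with WP:PJ = 3:(-1) ⇒ P = (-5/2, 3)
4. C lies on line MP with MC:CP = 1:3 ⇒ C = (53/40, -3/8)
2·[WTN] = 3/5, 2·[NMC] = 81/80
[WTN]:[NMC] = 3/5:81/80 = 16/27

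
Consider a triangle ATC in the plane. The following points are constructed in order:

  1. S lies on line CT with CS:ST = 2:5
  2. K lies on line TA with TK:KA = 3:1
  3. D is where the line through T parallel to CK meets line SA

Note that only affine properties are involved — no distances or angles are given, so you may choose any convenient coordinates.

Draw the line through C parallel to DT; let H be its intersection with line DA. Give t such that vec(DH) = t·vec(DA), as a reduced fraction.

Work in coordinates with A = (0, 0), T = (1, 0), C = (0, 1).
1. S lies on line CT with CS:ST = 2:5 ⇒ S = (2/7, 5/7)
2. K lies on line TA with TK:KA = 3:1 ⇒ K = (1/4, 0)
3. D is where the line through T parallel to CK meets line SA ⇒ D = (8/13, 20/13)
through C parallel to DT: direction (5/13, -20/13); meets DA at H = (2/13, 5/13)
H = D + t·(A−D) with t = 3/4

t = 3/4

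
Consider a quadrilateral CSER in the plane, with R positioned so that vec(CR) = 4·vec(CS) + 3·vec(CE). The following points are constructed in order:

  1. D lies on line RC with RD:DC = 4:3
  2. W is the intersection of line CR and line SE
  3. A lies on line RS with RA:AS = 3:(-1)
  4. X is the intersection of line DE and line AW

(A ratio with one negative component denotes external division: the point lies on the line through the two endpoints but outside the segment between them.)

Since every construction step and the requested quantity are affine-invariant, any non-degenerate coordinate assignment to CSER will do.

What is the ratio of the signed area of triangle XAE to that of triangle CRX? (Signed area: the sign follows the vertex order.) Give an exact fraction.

Set C = (0, 0), S = (1, 0), E = (0, 1), R = (4, 3); any affine frame gives the same invariant.
1. D lies on line RC with RD:DC = 4:3 ⇒ D = (12/7, 9/7)
2. W is the intersection of line CR and line SE ⇒ W = (4/7, 3/7)
3. A lies on line RS with RA:AS = 3:(-1) ⇒ A = (-1/2, -3/2)
4. X is the intersection of line DE and line AW ⇒ X = (48/49, 57/49)
2·[XAE] = -116/49, 2·[CRX] = 12/7
[XAE]:[CRX] = -116/49:12/7 = -29/21

[XAE]:[CRX] = -29/21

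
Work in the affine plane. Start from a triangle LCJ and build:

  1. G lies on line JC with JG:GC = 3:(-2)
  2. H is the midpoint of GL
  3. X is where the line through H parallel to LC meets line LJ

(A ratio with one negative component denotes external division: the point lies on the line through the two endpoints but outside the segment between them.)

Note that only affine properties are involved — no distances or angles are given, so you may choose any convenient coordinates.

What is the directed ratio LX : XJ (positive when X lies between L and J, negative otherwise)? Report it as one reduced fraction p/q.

LX:XJ = -1/2

Choose coordinates L = (0, 0), C = (1, 0), J = (0, 1).
1. G lies on line JC with JG:GC = 3:(-2) ⇒ G = (3, -2)
2. H is the midpoint of GL ⇒ H = (3/2, -1)
3. X is where the line through H parallel to LC meets line LJ ⇒ X = (0, -1)
X = L + t·(J−L) with t = -1, so LX:XJ = t:(1−t) = -1:2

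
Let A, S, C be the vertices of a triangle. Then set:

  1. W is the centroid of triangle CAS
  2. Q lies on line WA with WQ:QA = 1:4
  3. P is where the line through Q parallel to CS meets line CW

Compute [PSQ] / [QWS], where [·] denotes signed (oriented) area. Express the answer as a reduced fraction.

Assign A = (0, 0), S = (1, 0), C = (0, 1) — the answer is frame-independent, so this choice is without loss of generality.
1. W is the centroid of triangle CAS ⇒ W = (1/3, 1/3)
2. Q lies on line WA with WQ:QA = 1:4 ⇒ Q = (4/15, 4/15)
3. P is where the line through Q parallel to CS meets line CW ⇒ P = (7/15, 1/15)
2·[PSQ] = 7/75, 2·[QWS] = -1/15
[PSQ]:[QWS] = 7/75:-1/15 = -7/5

[PSQ]:[QWS] = -7/5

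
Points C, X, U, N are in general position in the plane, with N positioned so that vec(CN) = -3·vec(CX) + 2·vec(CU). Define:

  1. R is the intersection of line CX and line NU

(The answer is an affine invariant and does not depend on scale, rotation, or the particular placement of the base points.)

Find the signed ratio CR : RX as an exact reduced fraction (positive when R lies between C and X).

Work in coordinates with C = (0, 0), X = (1, 0), U = (0, 1), N = (-3, 2).
1. R is the intersection of line CX and line NU ⇒ R = (3, 0)
R = C + t·(X−C) with t = 3, so CR:RX = t:(1−t) = 3:-2

CR:RX = -3/2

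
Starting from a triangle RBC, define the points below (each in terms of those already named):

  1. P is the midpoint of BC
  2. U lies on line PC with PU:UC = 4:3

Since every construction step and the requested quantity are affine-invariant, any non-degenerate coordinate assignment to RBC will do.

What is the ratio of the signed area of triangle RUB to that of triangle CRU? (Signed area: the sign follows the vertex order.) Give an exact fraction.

[RUB]:[CRU] = -11/3

Assign R = (0, 0), B = (1, 0), C = (0, 1) — the answer is frame-independent, so this choice is without loss of generality.
1. P is the midpoint of BC ⇒ P = (1/2, 1/2)
2. U lies on line PC with PU:UC = 4:3 ⇒ U = (3/14, 11/14)
2·[RUB] = -11/14, 2·[CRU] = 3/14
[RUB]:[CRU] = -11/14:3/14 = -11/3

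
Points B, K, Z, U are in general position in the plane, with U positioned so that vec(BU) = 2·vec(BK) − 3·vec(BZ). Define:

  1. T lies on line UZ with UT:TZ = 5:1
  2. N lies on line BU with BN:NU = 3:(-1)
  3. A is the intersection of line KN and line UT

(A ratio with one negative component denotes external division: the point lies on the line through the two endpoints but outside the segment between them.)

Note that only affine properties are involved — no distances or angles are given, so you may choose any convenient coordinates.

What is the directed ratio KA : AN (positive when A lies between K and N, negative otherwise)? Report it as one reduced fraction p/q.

KA:AN = -2

Assign B = (0, 0), K = (1, 0), Z = (0, 1), U = (2, -3) — the answer is frame-independent, so this choice is without loss of generality.
1. T lies on line UZ with UT:TZ = 5:1 ⇒ T = (1/3, 1/3)
2. N lies on line BU with BN:NU = 3:(-1) ⇒ N = (3, -9/2)
3. A is the intersection of line KN and line UT ⇒ A = (5, -9)
A = K + t·(N−K) with t = 2, so KA:AN = t:(1−t) = 2:-1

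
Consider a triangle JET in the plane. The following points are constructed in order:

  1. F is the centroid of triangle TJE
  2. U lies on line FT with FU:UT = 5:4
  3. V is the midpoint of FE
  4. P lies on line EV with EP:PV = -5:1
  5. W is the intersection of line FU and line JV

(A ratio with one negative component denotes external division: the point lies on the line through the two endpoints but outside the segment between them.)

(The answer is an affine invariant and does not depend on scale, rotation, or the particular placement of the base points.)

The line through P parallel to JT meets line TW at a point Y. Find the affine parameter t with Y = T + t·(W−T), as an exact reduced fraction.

Choose coordinates J = (0, 0), E = (1, 0), T = (0, 1).
1. F is the centroid of triangle TJE ⇒ F = (1/3, 1/3)
2. U lies on line FT with FU:UT = 5:4 ⇒ U = (4/27, 19/27)
3. V is the midpoint of FE ⇒ V = (2/3, 1/6)
4. P lies on line EV with EP:PV = -5:1 ⇒ P = (7/12, 5/24)
5. W is the intersection of line FU and line JV ⇒ W = (4/9, 1/9)
through P parallel to JT: direction (0, 1); meets TW at Y = (7/12, -1/6)
Y = T + t·(W−T) with t = 21/16

t = 21/16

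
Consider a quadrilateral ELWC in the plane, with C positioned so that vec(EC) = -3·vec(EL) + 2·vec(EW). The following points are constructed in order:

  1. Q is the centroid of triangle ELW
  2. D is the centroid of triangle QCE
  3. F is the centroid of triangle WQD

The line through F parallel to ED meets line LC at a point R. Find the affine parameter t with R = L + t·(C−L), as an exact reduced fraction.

t = 2/9

Set E = (0, 0), L = (1, 0), W = (0, 1), C = (-3, 2); any affine frame gives the same invariant.
1. Q is the centroid of triangle ELW ⇒ Q = (1/3, 1/3)
2. D is the centroid of triangle QCE ⇒ D = (-8/9, 7/9)
3. F is the centroid of triangle WQD ⇒ F = (-5/27, 19/27)
through F parallel to ED: direction (-8/9, 7/9); meets LC at R = (1/9, 4/9)
R = L + t·(C−L) with t = 2/9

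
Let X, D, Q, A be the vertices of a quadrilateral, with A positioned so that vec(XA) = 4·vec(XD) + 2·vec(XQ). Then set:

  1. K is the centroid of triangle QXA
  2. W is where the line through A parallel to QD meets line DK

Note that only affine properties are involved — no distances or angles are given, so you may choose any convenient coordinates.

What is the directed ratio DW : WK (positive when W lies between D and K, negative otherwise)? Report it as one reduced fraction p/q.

DW:WK = -15/11

Set X = (0, 0), D = (1, 0), Q = (0, 1), A = (4, 2); any affine frame gives the same invariant.
1. K is the centroid of triangle QXA ⇒ K = (4/3, 1)
2. W is where the line through A parallel to QD meets line DK ⇒ W = (9/4, 15/4)
W = D + t·(K−D) with t = 15/4, so DW:WK = t:(1−t) = 15/4:-11/4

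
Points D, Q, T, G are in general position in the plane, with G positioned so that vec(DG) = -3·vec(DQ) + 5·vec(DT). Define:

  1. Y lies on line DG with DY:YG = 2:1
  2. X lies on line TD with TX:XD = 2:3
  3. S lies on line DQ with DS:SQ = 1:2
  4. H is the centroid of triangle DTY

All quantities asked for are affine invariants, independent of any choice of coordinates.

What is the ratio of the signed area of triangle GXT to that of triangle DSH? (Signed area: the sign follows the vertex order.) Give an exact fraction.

Set D = (0, 0), Q = (1, 0), T = (0, 1), G = (-3, 5); any affine frame gives the same invariant.
1. Y lies on line DG with DY:YG = 2:1 ⇒ Y = (-2, 10/3)
2. X lies on line TD with TX:XD = 2:3 ⇒ X = (0, 3/5)
3. S lies on line DQ with DS:SQ = 1:2 ⇒ S = (1/3, 0)
4. H is the centroid of triangle DTY ⇒ H = (-2/3, 13/9)
2·[GXT] = 6/5, 2·[DSH] = 13/27
[GXT]:[DSH] = 6/5:13/27 = 162/65

[GXT]:[DSH] = 162/65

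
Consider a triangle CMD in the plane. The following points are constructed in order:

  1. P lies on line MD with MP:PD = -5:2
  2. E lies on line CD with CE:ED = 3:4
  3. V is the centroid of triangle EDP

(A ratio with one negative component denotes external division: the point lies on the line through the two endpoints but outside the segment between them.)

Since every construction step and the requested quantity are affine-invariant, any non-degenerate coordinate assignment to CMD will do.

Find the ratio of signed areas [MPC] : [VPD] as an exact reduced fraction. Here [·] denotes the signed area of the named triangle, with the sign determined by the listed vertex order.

[MPC]:[VPD] = -105/8

Choose coordinates C = (0, 0), M = (1, 0), D = (0, 1).
1. P lies on line MD with MP:PD = -5:2 ⇒ P = (-2/3, 5/3)
2. E lies on line CD with CE:ED = 3:4 ⇒ E = (0, 3/7)
3. V is the centroid of triangle EDP ⇒ V = (-2/9, 65/63)
2·[MPC] = 5/3, 2·[VPD] = -8/63
[MPC]:[VPD] = 5/3:-8/63 = -105/8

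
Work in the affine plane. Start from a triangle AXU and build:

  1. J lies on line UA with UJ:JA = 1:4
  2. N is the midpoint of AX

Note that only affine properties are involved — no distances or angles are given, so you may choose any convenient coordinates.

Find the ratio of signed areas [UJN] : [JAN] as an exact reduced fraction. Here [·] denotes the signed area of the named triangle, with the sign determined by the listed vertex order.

Assign A = (0, 0), X = (1, 0), U = (0, 1) — the answer is frame-independent, so this choice is without loss of generality.
1. J lies on line UA with UJ:JA = 1:4 ⇒ J = (0, 4/5)
2. N is the midpoint of AX ⇒ N = (1/2, 0)
2·[UJN] = 1/10, 2·[JAN] = 2/5
[UJN]:[JAN] = 1/10:2/5 = 1/4

[UJN]:[JAN] = 1/4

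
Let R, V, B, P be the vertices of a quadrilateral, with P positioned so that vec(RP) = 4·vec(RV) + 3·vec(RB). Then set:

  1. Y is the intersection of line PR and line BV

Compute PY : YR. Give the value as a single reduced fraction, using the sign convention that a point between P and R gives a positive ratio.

PY:YR = 6

Set R = (0, 0), V = (1, 0), B = (0, 1), P = (4, 3); any affine frame gives the same invariant.
1. Y is the intersection of line PR and line BV ⇒ Y = (4/7, 3/7)
Y = P + t·(R−P) with t = 6/7, so PY:YR = t:(1−t) = 6/7:1/7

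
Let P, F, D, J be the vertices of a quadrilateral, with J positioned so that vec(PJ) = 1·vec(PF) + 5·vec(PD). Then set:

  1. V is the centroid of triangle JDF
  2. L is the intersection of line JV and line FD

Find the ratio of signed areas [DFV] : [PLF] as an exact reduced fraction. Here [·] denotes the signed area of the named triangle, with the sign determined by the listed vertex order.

[DFV]:[PLF] = -10/3

Choose coordinates P = (0, 0), F = (1, 0), D = (0, 1), J = (1, 5).
1. V is the centroid of triangle JDF ⇒ V = (2/3, 2)
2. L is the intersection of line JV and line FD ⇒ L = (1/2, 1/2)
2·[DFV] = 5/3, 2·[PLF] = -1/2
[DFV]:[PLF] = 5/3:-1/2 = -10/3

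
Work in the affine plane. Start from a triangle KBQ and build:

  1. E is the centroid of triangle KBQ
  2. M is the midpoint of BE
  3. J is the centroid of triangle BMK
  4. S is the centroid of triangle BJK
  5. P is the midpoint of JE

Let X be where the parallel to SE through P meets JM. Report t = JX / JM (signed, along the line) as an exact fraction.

Set K = (0, 0), B = (1, 0), Q = (0, 1); any affine frame gives the same invariant.
1. E is the centroid of triangle KBQ ⇒ E = (1/3, 1/3)
2. M is the midpoint of BE ⇒ M = (2/3, 1/6)
3. J is the centroid of triangle BMK ⇒ J = (5/9, 1/18)
4. S is the centroid of triangle BJK ⇒ S = (14/27, 1/54)
5. P is the midpoint of JE ⇒ P = (4/9, 7/36)
through P parallel to SE: direction (-5/27, 17/54); meets JM at X = (29/54, 1/27)
X = J + t·(M−J) with t = -1/6

t = -1/6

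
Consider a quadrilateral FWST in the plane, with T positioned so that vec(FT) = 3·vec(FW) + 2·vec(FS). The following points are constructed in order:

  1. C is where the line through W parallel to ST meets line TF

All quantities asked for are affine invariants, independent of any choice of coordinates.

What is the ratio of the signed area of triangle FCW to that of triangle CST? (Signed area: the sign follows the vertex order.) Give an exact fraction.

Set F = (0, 0), W = (1, 0), S = (0, 1), T = (3, 2); any affine frame gives the same invariant.
1. C is where the line through W parallel to ST meets line TF ⇒ C = (-1, -2/3)
2·[FCW] = 2/3, 2·[CST] = -4
[FCW]:[CST] = 2/3:-4 = -1/6

[FCW]:[CST] = -1/6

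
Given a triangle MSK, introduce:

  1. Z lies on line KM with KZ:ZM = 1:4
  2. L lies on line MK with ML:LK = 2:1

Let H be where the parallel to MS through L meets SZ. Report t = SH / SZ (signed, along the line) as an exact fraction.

Choose coordinates M = (0, 0), S = (1, 0), K = (0, 1).
1. Z lies on line KM with KZ:ZM = 1:4 ⇒ Z = (0, 4/5)
2. L lies on line MK with ML:LK = 2:1 ⇒ L = (0, 2/3)
through L parallel to MS: direction (1, 0); meets SZ at H = (1/6, 2/3)
H = S + t·(Z−S) with t = 5/6

t = 5/6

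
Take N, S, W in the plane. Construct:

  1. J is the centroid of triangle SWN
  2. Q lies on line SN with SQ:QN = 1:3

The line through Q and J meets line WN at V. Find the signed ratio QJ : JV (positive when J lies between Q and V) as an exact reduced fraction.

QJ:JV = 5/4

Choose coordinates N = (0, 0), S = (1, 0), W = (0, 1).
1. J is the centroid of triangle SWN ⇒ J = (1/3, 1/3)
2. Q lies on line SN with SQ:QN = 1:3 ⇒ Q = (3/4, 0)
line QJ meets WN at V = (0, 3/5)
J = Q + t·(V−Q) with t = 5/9, so QJ:JV = 5/9:4/9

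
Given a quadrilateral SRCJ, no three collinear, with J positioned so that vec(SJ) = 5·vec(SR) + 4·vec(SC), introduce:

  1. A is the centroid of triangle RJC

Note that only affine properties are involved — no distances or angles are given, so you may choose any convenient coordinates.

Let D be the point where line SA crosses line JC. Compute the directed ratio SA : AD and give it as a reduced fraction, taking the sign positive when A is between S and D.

SA:AD = 7/8

Work in coordinates with S = (0, 0), R = (1, 0), C = (0, 1), J = (5, 4).
1. A is the centroid of triangle RJC ⇒ A = (2, 5/3)
line SA meets JC at D = (30/7, 25/7)
A = S + t·(D−S) with t = 7/15, so SA:AD = 7/15:8/15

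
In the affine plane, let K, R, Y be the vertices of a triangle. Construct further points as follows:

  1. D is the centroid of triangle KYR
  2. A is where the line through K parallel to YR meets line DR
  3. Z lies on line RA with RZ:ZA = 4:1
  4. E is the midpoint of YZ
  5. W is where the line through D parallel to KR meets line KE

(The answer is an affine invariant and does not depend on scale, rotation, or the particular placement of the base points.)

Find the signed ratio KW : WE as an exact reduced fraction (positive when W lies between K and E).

KW:WE = 10/17

Work in coordinates with K = (0, 0), R = (1, 0), Y = (0, 1).
1. D is the centroid of triangle KYR ⇒ D = (1/3, 1/3)
2. A is where the line through K parallel to YR meets line DR ⇒ A = (-1, 1)
3. Z lies on line RA with RZ:ZA = 4:1 ⇒ Z = (-3/5, 4/5)
4. E is the midpoint of YZ ⇒ E = (-3/10, 9/10)
5. W is where the line through D parallel to KR meets line KE ⇒ W = (-1/9, 1/3)
W = K + t·(E−K) with t = 10/27, so KW:WE = t:(1−t) = 10/27:17/27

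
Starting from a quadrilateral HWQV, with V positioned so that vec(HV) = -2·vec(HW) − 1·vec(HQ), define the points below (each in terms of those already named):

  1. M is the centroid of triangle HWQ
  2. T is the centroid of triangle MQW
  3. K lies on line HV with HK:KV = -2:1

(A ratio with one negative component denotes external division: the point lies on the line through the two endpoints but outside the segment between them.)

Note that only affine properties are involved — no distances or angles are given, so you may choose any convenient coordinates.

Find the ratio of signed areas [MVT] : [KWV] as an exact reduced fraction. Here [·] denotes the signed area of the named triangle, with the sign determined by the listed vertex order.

[MVT]:[KWV] = -1/9

Work in coordinates with H = (0, 0), W = (1, 0), Q = (0, 1), V = (-2, -1).
1. M is the centroid of triangle HWQ ⇒ M = (1/3, 1/3)
2. T is the centroid of triangle MQW ⇒ T = (4/9, 4/9)
3. K lies on line HV with HK:KV = -2:1 ⇒ K = (-4, -2)
2·[MVT] = -1/9, 2·[KWV] = 1
[MVT]:[KWV] = -1/9:1 = -1/9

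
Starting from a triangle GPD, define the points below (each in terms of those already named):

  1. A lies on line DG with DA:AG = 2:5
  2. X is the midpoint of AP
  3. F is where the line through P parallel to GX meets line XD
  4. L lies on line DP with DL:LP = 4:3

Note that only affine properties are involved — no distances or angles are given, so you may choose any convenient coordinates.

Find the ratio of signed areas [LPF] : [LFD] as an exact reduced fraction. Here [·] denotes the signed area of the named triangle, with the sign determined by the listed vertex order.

[LPF]:[LFD] = 3/4

Assign G = (0, 0), P = (1, 0), D = (0, 1) — the answer is frame-independent, so this choice is without loss of generality.
1. A lies on line DG with DA:AG = 2:5 ⇒ A = (0, 5/7)
2. X is the midpoint of AP ⇒ X = (1/2, 5/14)
3. F is where the line through P parallel to GX meets line XD ⇒ F = (6/7, -5/49)
4. L lies on line DP with DL:LP = 4:3 ⇒ L = (4/7, 3/7)
2·[LPF] = -36/343, 2·[LFD] = -48/343
[LPF]:[LFD] = -36/343:-48/343 = 3/4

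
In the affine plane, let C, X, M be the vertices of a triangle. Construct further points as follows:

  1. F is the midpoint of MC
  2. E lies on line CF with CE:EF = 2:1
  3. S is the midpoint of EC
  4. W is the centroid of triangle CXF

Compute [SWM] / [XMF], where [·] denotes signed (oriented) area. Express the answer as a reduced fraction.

Work in coordinates with C = (0, 0), X = (1, 0), M = (0, 1).
1. F is the midpoint of MC ⇒ F = (0, 1/2)
2. E lies on line CF with CE:EF = 2:1 ⇒ E = (0, 1/3)
3. S is the midpoint of EC ⇒ S = (0, 1/6)
4. W is the centroid of triangle CXF ⇒ W = (1/3, 1/6)
2·[SWM] = 5/18, 2·[XMF] = 1/2
[SWM]:[XMF] = 5/18:1/2 = 5/9

[SWM]:[XMF] = 5/9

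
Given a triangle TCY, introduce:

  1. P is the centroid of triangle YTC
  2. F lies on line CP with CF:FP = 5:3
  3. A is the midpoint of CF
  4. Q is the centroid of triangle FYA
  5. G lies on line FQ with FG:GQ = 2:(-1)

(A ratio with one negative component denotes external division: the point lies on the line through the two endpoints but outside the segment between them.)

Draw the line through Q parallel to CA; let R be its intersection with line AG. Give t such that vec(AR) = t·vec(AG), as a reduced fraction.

t = 1/2

Assign T = (0, 0), C = (1, 0), Y = (0, 1) — the answer is frame-independent, so this choice is without loss of generality.
1. P is the centroid of triangle YTC ⇒ P = (1/3, 1/3)
2. F lies on line CP with CF:FP = 5:3 ⇒ F = (7/12, 5/24)
3. A is the midpoint of CF ⇒ A = (19/24, 5/48)
4. Q is the centroid of triangle FYA ⇒ Q = (11/24, 7/16)
5. G lies on line FQ with FG:GQ = 2:(-1) ⇒ G = (1/3, 2/3)
through Q parallel to CA: direction (-5/24, 5/48); meets AG at R = (9/16, 37/96)
R = A + t·(G−A) with t = 1/2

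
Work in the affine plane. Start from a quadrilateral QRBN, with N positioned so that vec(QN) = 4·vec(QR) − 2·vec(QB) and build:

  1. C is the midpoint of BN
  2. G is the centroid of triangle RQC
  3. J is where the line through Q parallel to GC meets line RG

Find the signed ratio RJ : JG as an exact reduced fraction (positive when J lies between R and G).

RJ:JG = -2

Assign Q = (0, 0), R = (1, 0), B = (0, 1), N = (4, -2) — the answer is frame-independent, so this choice is without loss of generality.
1. C is the midpoint of BN ⇒ C = (2, -1/2)
2. G is the centroid of triangle RQC ⇒ G = (1, -1/6)
3. J is where the line through Q parallel to GC meets line RG ⇒ J = (1, -1/3)
J = R + t·(G−R) with t = 2, so RJ:JG = t:(1−t) = 2:-1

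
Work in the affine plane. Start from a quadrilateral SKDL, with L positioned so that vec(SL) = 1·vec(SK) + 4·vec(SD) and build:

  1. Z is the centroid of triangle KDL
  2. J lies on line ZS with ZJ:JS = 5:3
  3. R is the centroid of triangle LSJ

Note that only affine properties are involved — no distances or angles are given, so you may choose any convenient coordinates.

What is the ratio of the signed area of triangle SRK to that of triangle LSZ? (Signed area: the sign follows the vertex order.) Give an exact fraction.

[SRK]:[LSZ] = -37/24

Assign S = (0, 0), K = (1, 0), D = (0, 1), L = (1, 4) — the answer is frame-independent, so this choice is without loss of generality.
1. Z is the centroid of triangle KDL ⇒ Z = (2/3, 5/3)
2. J lies on line ZS with ZJ:JS = 5:3 ⇒ J = (1/4, 5/8)
3. R is the centroid of triangle LSJ ⇒ R = (5/12, 37/24)
2·[SRK] = -37/24, 2·[LSZ] = 1
[SRK]:[LSZ] = -37/24:1 = -37/24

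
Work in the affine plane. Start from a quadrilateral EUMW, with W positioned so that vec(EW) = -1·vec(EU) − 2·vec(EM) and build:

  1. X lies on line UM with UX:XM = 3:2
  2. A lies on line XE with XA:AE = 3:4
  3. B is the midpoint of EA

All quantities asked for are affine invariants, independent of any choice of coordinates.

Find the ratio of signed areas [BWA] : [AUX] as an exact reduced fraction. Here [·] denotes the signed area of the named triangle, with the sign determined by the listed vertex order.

Choose coordinates E = (0, 0), U = (1, 0), M = (0, 1), W = (-1, -2).
1. X lies on line UM with UX:XM = 3:2 ⇒ X = (2/5, 3/5)
2. A lies on line XE with XA:AE = 3:4 ⇒ A = (8/35, 12/35)
3. B is the midpoint of EA ⇒ B = (4/35, 6/35)
2·[BWA] = 2/35, 2·[AUX] = 9/35
[BWA]:[AUX] = 2/35:9/35 = 2/9

[BWA]:[AUX] = 2/9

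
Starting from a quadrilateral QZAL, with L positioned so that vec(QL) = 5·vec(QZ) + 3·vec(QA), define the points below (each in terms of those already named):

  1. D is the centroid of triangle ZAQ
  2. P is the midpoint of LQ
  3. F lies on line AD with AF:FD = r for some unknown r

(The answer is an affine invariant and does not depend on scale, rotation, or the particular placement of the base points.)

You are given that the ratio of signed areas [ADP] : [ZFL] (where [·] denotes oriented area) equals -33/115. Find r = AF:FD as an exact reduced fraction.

Choose coordinates Q = (0, 0), Z = (1, 0), A = (0, 1), L = (5, 3).
1. D is the centroid of triangle ZAQ ⇒ D = (1/3, 1/3)
2. P is the midpoint of LQ ⇒ P = (5/2, 3/2)
3. With AF:FD = r, write λ = r/(r+1) so F = A + λ·(D−A); F is affine-linear in λ
Every point depending on F is an affine combination of F and λ-independent points, so each such coordinate is linear in λ; the λ² term in each signed area is a multiple of (D−A)×(D−A) = 0, so 2·[ADP] and 2·[ZFL] are each linear in λ. Evaluating at λ=0 and λ=1:
  2·[ADP] = 11/6,   2·[ZFL] = 11/3·λ − 7
So [ADP]:[ZFL] = (11/6) / (11/3·λ − 7). Setting this equal to -33/115:
  11/6 = -33/115·(11/3·λ − 7)  ⇒  λ = 1/6
Then r = λ/(1−λ) = (1/6)/(5/6) = 1/5. Check: with r = 1/5, F = (1/18, 8/9) and [ADP]:[ZFL] = -33/115 as required.

r = 1/5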